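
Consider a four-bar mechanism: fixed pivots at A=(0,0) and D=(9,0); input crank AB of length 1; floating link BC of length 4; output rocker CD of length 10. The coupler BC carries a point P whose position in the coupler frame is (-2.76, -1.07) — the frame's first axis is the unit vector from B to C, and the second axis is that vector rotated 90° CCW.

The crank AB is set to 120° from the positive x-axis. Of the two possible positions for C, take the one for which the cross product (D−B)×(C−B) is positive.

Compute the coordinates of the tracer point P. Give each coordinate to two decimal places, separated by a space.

A=(0,0), D=(9.00,0)
B = A + 1.00·(cos120°, sin120°) = (-0.5000, 0.8660)
|BD| = 9.5394
circle(B,4.00) ∩ circle(D,10.00): a=0.3669, h=3.9831
  candidates: C₊=(0.2270,4.7994) cross=37.997; C₋=(-0.4962,-3.1340) cross=-37.997
  mode + wants cross > 0 → take C=(0.2270,4.7994) (cross=37.997)
ex = (C−B)/|BC| = (0.1817,0.9833); ey = (-0.9833,0.1817)
P = B + -2.76·ex + -1.07·ey = (0.0506,-2.0425)

0.05 -2.04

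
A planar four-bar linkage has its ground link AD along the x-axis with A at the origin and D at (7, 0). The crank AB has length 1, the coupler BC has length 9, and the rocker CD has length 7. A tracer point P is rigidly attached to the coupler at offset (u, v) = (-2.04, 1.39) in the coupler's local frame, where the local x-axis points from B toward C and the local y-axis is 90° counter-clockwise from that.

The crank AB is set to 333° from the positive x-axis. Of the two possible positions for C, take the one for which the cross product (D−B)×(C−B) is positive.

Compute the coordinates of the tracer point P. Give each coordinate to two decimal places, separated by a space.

A=(0,0), D=(7.00,0)
B = A + 1.00·(cos333°, sin333°) = (0.8910, -0.4540)
|BD| = 6.1258
circle(B,9.00) ∩ circle(D,7.00): a=5.6748, h=6.9855
  candidates: C₊=(6.0325,6.9328) cross=42.792; C₋=(7.0679,-6.9997) cross=-42.792
  mode + wants cross > 0 → take C=(6.0325,6.9328) (cross=42.792)
ex = (C−B)/|BC| = (0.5713,0.8208); ey = (-0.8208,0.5713)
P = B + -2.04·ex + 1.39·ey = (-1.4153,-1.3343)

-1.42 -1.33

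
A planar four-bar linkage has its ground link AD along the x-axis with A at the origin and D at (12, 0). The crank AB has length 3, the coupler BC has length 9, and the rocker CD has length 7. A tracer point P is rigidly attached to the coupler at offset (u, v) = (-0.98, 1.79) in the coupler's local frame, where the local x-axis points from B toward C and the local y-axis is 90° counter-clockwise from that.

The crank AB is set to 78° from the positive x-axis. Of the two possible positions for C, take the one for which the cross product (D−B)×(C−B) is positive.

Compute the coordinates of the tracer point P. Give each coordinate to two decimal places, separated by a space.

A=(0,0), D=(12.00,0)
B = A + 3.00·(cos78°, sin78°) = (0.6237, 2.9344)
|BD| = 11.7486
circle(B,9.00) ∩ circle(D,7.00): a=7.2362, h=5.3514
  candidates: C₊=(8.9672,6.3089) cross=62.872; C₋=(6.2939,-4.0547) cross=-62.872
  mode + wants cross > 0 → take C=(8.9672,6.3089) (cross=62.872)
ex = (C−B)/|BC| = (0.9270,0.3749); ey = (-0.3749,0.9270)
P = B + -0.98·ex + 1.79·ey = (-0.9559,4.2264)

-0.96 4.23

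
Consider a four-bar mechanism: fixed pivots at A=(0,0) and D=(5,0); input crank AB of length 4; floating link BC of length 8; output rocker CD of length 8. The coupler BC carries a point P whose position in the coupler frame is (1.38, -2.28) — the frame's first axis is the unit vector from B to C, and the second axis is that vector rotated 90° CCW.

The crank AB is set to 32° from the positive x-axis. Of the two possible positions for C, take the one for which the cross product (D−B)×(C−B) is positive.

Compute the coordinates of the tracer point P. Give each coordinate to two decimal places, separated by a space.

A=(0,0), D=(5.00,0)
B = A + 4.00·(cos32°, sin32°) = (3.3922, 2.1197)
|BD| = 2.6605
circle(B,8.00) ∩ circle(D,8.00): a=1.3302, h=7.8886
  candidates: C₊=(10.4812,5.8272) cross=20.987; C₋=(-2.0890,-3.7075) cross=-20.987
  mode + wants cross > 0 → take C=(10.4812,5.8272) (cross=20.987)
ex = (C−B)/|BC| = (0.8861,0.4634); ey = (-0.4634,0.8861)
P = B + 1.38·ex + -2.28·ey = (5.6717,0.7389)

5.67 0.74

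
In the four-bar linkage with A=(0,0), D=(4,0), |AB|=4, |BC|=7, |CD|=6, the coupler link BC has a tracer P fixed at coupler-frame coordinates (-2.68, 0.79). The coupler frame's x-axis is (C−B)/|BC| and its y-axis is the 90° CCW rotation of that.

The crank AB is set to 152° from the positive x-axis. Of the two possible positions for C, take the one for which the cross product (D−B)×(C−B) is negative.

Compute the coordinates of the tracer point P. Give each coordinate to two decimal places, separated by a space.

A=(0,0), D=(4.00,0)
B = A + 4.00·(cos152°, sin152°) = (-3.5318, 1.8779)
|BD| = 7.7624
circle(B,7.00) ∩ circle(D,6.00): a=4.7186, h=5.1706
  candidates: C₊=(2.2975,5.7534) cross=40.136; C₋=(-0.2043,-4.2807) cross=-40.136
  mode - wants cross < 0 → take C=(-0.2043,-4.2807) (cross=-40.136)
ex = (C−B)/|BC| = (0.4754,-0.8798); ey = (0.8798,0.4754)
P = B + -2.68·ex + 0.79·ey = (-4.1107,4.6113)

-4.11 4.61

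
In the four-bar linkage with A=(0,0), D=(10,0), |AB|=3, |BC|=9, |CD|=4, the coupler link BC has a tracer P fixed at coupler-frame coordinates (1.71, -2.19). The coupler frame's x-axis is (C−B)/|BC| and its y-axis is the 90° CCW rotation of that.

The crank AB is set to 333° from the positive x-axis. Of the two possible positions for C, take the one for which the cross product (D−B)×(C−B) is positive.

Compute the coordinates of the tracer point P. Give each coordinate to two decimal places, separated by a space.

A=(0,0), D=(10.00,0)
B = A + 3.00·(cos333°, sin333°) = (2.6730, -1.3620)
|BD| = 7.4525
circle(B,9.00) ∩ circle(D,4.00): a=8.0872, h=3.9493
  candidates: C₊=(9.9023,3.9988) cross=29.432; C₋=(11.3458,-3.7668) cross=-29.432
  mode + wants cross > 0 → take C=(9.9023,3.9988) (cross=29.432)
ex = (C−B)/|BC| = (0.8033,0.5956); ey = (-0.5956,0.8033)
P = B + 1.71·ex + -2.19·ey = (5.3510,-2.1025)

5.35 -2.10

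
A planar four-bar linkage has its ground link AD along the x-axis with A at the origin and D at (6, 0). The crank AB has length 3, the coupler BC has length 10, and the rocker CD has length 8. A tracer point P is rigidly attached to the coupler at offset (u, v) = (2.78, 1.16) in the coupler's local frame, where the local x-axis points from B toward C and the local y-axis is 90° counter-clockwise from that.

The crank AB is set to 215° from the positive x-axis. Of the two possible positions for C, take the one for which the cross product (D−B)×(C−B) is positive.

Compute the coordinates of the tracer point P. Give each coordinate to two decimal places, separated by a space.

-2.16 1.28

A=(0,0), D=(6.00,0)
B = A + 3.00·(cos215°, sin215°) = (-2.4575, -1.7207)
|BD| = 8.6307
circle(B,10.00) ∩ circle(D,8.00): a=6.4009, h=7.6830
  candidates: C₊=(2.2832,7.0842) cross=66.310; C₋=(5.3467,-7.9733) cross=-66.310
  mode + wants cross > 0 → take C=(2.2832,7.0842) (cross=66.310)
ex = (C−B)/|BC| = (0.4741,0.8805); ey = (-0.8805,0.4741)
P = B + 2.78·ex + 1.16·ey = (-2.1609,1.2769)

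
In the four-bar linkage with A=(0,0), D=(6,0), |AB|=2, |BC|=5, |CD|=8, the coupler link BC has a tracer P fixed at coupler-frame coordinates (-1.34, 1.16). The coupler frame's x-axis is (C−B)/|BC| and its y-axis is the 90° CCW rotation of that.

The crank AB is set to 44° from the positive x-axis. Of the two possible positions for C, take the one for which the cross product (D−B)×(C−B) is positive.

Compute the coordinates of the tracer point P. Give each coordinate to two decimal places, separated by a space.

0.35 -0.01

A=(0,0), D=(6.00,0)
B = A + 2.00·(cos44°, sin44°) = (1.4387, 1.3893)
|BD| = 4.7682
circle(B,5.00) ∩ circle(D,8.00): a=-1.7055, h=4.7001
  candidates: C₊=(1.1767,6.3824) cross=22.411; C₋=(-1.5623,-2.6100) cross=-22.411
  mode + wants cross > 0 → take C=(1.1767,6.3824) (cross=22.411)
ex = (C−B)/|BC| = (-0.0524,0.9986); ey = (-0.9986,-0.0524)
P = B + -1.34·ex + 1.16·ey = (0.3505,-0.0096)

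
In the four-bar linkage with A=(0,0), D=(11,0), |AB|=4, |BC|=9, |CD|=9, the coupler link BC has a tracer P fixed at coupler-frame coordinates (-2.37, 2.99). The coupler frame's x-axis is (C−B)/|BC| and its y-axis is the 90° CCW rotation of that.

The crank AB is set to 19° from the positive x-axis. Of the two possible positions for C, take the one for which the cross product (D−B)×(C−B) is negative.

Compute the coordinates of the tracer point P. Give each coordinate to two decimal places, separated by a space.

6.12 4.32

A=(0,0), D=(11.00,0)
B = A + 4.00·(cos19°, sin19°) = (3.7821, 1.3023)
|BD| = 7.3345
circle(B,9.00) ∩ circle(D,9.00): a=3.6672, h=8.2190
  candidates: C₊=(8.8504,8.7395) cross=60.282; C₋=(5.9317,-7.4372) cross=-60.282
  mode - wants cross < 0 → take C=(5.9317,-7.4372) (cross=-60.282)
ex = (C−B)/|BC| = (0.2388,-0.9711); ey = (0.9711,0.2388)
P = B + -2.37·ex + 2.99·ey = (6.1195,4.3178)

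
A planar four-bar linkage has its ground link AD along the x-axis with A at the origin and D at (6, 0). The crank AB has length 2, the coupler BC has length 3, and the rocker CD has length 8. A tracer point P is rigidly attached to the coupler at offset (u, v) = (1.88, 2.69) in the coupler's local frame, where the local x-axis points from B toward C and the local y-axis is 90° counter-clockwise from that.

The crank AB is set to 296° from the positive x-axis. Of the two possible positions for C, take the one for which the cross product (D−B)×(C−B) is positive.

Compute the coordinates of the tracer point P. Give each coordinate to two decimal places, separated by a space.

A=(0,0), D=(6.00,0)
B = A + 2.00·(cos296°, sin296°) = (0.8767, -1.7976)
|BD| = 5.4295
circle(B,3.00) ∩ circle(D,8.00): a=-2.3502, h=1.8645
  candidates: C₊=(-1.9582,-0.8163) cross=10.123; C₋=(-0.7236,-4.3351) cross=-10.123
  mode + wants cross > 0 → take C=(-1.9582,-0.8163) (cross=10.123)
ex = (C−B)/|BC| = (-0.9450,0.3271); ey = (-0.3271,-0.9450)
P = B + 1.88·ex + 2.69·ey = (-1.7797,-3.7247)

-1.78 -3.72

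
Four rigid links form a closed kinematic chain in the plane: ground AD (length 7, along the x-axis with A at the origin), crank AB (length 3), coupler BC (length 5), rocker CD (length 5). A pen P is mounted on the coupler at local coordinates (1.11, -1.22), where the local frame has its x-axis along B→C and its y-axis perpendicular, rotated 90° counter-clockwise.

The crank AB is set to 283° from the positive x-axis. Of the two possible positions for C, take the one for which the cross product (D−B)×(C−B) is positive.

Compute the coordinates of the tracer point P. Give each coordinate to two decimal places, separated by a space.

A=(0,0), D=(7.00,0)
B = A + 3.00·(cos283°, sin283°) = (0.6749, -2.9231)
|BD| = 6.9679
circle(B,5.00) ∩ circle(D,5.00): a=3.4840, h=3.5864
  candidates: C₊=(2.3329,1.7940) cross=24.990; C₋=(5.3419,-4.7171) cross=-24.990
  mode + wants cross > 0 → take C=(2.3329,1.7940) (cross=24.990)
ex = (C−B)/|BC| = (0.3316,0.9434); ey = (-0.9434,0.3316)
P = B + 1.11·ex + -1.22·ey = (2.1939,-2.2805)

2.19 -2.28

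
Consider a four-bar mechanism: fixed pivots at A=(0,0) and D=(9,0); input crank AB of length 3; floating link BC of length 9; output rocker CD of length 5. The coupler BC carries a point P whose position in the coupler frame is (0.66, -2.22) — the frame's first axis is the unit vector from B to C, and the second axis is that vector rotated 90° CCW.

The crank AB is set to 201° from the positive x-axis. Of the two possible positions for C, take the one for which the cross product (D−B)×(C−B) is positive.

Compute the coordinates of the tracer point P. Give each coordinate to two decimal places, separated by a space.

-1.17 -2.72

A=(0,0), D=(9.00,0)
B = A + 3.00·(cos201°, sin201°) = (-2.8007, -1.0751)
|BD| = 11.8496
circle(B,9.00) ∩ circle(D,5.00): a=8.2878, h=3.5090
  candidates: C₊=(5.1345,3.1714) cross=41.580; C₋=(5.7712,-3.8177) cross=-41.580
  mode + wants cross > 0 → take C=(5.1345,3.1714) (cross=41.580)
ex = (C−B)/|BC| = (0.8817,0.4718); ey = (-0.4718,0.8817)
P = B + 0.66·ex + -2.22·ey = (-1.1714,-2.7210)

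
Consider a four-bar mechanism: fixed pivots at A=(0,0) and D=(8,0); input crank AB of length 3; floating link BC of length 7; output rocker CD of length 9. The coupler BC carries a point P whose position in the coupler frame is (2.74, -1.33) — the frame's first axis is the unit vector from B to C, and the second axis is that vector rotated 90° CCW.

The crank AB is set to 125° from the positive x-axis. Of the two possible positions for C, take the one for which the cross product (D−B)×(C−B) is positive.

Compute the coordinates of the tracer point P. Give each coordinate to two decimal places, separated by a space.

A=(0,0), D=(8.00,0)
B = A + 3.00·(cos125°, sin125°) = (-1.7207, 2.4575)
|BD| = 10.0265
circle(B,7.00) ∩ circle(D,9.00): a=3.4175, h=6.1091
  candidates: C₊=(3.0898,7.5426) cross=61.253; C₋=(0.0952,-4.3029) cross=-61.253
  mode + wants cross > 0 → take C=(3.0898,7.5426) (cross=61.253)
ex = (C−B)/|BC| = (0.6872,0.7264); ey = (-0.7264,0.6872)
P = B + 2.74·ex + -1.33·ey = (1.1284,3.5339)

1.13 3.53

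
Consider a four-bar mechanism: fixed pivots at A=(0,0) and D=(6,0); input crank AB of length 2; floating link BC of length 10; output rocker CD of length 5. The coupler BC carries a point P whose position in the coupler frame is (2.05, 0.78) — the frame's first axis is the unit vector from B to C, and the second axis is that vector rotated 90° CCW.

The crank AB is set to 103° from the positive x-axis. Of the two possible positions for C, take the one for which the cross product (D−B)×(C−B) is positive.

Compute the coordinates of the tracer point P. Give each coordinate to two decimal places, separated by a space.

1.44 3.07

A=(0,0), D=(6.00,0)
B = A + 2.00·(cos103°, sin103°) = (-0.4499, 1.9487)
|BD| = 6.7379
circle(B,10.00) ∩ circle(D,5.00): a=8.9345, h=4.4916
  candidates: C₊=(9.4018,3.6644) cross=30.264; C₋=(6.8037,-4.9350) cross=-30.264
  mode + wants cross > 0 → take C=(9.4018,3.6644) (cross=30.264)
ex = (C−B)/|BC| = (0.9852,0.1716); ey = (-0.1716,0.9852)
P = B + 2.05·ex + 0.78·ey = (1.4359,3.0689)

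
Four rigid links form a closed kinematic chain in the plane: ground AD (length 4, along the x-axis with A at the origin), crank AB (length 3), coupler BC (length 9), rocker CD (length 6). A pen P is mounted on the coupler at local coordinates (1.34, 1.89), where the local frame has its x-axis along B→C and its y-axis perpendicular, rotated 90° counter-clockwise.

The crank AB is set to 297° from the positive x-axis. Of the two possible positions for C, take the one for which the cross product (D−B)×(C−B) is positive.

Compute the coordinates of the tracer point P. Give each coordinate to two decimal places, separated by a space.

-0.10 -0.87

A=(0,0), D=(4.00,0)
B = A + 3.00·(cos297°, sin297°) = (1.3620, -2.6730)
|BD| = 3.7556
circle(B,9.00) ∩ circle(D,6.00): a=7.8689, h=4.3681
  candidates: C₊=(3.7803,5.9960) cross=16.405; C₋=(9.9984,-0.1406) cross=-16.405
  mode + wants cross > 0 → take C=(3.7803,5.9960) (cross=16.405)
ex = (C−B)/|BC| = (0.2687,0.9632); ey = (-0.9632,0.2687)
P = B + 1.34·ex + 1.89·ey = (-0.0985,-0.8744)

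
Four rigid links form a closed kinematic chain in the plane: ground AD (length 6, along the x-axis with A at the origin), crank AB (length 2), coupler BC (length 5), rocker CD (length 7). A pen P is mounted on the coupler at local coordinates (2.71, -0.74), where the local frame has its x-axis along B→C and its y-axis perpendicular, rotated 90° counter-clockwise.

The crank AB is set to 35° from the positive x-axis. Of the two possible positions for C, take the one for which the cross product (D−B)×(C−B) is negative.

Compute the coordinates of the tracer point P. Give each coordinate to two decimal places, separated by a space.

A=(0,0), D=(6.00,0)
B = A + 2.00·(cos35°, sin35°) = (1.6383, 1.1472)
|BD| = 4.5100
circle(B,5.00) ∩ circle(D,7.00): a=-0.4057, h=4.9835
  candidates: C₊=(2.5135,6.0700) cross=22.476; C₋=(-0.0217,-3.5693) cross=-22.476
  mode - wants cross < 0 → take C=(-0.0217,-3.5693) (cross=-22.476)
ex = (C−B)/|BC| = (-0.3320,-0.9433); ey = (0.9433,-0.3320)
P = B + 2.71·ex + -0.74·ey = (0.0406,-1.1635)

0.04 -1.16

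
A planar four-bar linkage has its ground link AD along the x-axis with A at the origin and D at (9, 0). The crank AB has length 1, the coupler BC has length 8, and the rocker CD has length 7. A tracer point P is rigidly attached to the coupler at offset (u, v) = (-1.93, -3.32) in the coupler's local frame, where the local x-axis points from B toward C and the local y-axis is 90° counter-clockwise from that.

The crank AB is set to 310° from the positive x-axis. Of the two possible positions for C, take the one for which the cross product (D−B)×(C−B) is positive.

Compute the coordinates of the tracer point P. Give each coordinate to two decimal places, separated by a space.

2.30 -4.23

A=(0,0), D=(9.00,0)
B = A + 1.00·(cos310°, sin310°) = (0.6428, -0.7660)
|BD| = 8.3922
circle(B,8.00) ∩ circle(D,7.00): a=5.0898, h=6.1720
  candidates: C₊=(5.1480,5.8448) cross=51.797; C₋=(6.2747,-6.4477) cross=-51.797
  mode + wants cross > 0 → take C=(5.1480,5.8448) (cross=51.797)
ex = (C−B)/|BC| = (0.5631,0.8264); ey = (-0.8264,0.5631)
P = B + -1.93·ex + -3.32·ey = (2.2994,-4.2306)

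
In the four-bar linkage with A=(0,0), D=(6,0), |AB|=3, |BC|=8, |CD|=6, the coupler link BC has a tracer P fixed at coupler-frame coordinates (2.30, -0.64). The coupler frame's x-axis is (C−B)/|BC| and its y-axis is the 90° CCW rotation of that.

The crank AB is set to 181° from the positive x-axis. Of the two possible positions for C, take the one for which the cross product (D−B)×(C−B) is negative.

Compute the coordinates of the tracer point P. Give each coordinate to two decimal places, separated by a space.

A=(0,0), D=(6.00,0)
B = A + 3.00·(cos181°, sin181°) = (-2.9995, -0.0524)
|BD| = 8.9997
circle(B,8.00) ∩ circle(D,6.00): a=6.0555, h=5.2279
  candidates: C₊=(3.0254,5.2107) cross=47.050; C₋=(3.0862,-5.2450) cross=-47.050
  mode - wants cross < 0 → take C=(3.0862,-5.2450) (cross=-47.050)
ex = (C−B)/|BC| = (0.7607,-0.6491); ey = (0.6491,0.7607)
P = B + 2.30·ex + -0.64·ey = (-1.6653,-2.0321)

-1.67 -2.03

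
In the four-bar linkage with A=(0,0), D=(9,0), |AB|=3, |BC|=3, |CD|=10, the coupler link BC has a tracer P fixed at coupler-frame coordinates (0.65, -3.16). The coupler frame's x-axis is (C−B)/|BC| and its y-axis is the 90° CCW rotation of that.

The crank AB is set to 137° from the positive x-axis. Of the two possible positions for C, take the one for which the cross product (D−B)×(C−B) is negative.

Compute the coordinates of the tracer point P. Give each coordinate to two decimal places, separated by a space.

-4.82 0.17

A=(0,0), D=(9.00,0)
B = A + 3.00·(cos137°, sin137°) = (-2.1941, 2.0460)
|BD| = 11.3795
circle(B,3.00) ∩ circle(D,10.00): a=1.6913, h=2.4778
  candidates: C₊=(-0.0848,4.1793) cross=28.196; C₋=(-0.9758,-0.6955) cross=-28.196
  mode - wants cross < 0 → take C=(-0.9758,-0.6955) (cross=-28.196)
ex = (C−B)/|BC| = (0.4061,-0.9138); ey = (0.9138,0.4061)
P = B + 0.65·ex + -3.16·ey = (-4.8178,0.1688)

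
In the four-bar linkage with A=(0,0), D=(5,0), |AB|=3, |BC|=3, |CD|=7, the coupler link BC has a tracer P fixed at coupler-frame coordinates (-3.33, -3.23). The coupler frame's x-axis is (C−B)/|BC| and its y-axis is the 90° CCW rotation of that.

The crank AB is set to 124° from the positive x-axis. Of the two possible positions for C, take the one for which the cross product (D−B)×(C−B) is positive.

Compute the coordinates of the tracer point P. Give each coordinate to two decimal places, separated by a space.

-0.94 -2.09

A=(0,0), D=(5.00,0)
B = A + 3.00·(cos124°, sin124°) = (-1.6776, 2.4871)
|BD| = 7.1257
circle(B,3.00) ∩ circle(D,7.00): a=0.7561, h=2.9032
  candidates: C₊=(0.0443,4.9438) cross=20.687; C₋=(-1.9823,-0.4974) cross=-20.687
  mode + wants cross > 0 → take C=(0.0443,4.9438) (cross=20.687)
ex = (C−B)/|BC| = (0.5740,0.8189); ey = (-0.8189,0.5740)
P = B + -3.33·ex + -3.23·ey = (-0.9438,-2.0937)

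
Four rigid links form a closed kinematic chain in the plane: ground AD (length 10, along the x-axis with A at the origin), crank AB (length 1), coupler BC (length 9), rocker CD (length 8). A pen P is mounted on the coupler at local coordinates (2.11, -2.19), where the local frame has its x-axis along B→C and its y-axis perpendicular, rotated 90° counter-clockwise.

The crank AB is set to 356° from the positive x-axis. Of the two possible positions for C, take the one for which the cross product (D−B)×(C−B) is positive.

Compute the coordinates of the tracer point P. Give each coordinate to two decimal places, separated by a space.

A=(0,0), D=(10.00,0)
B = A + 1.00·(cos356°, sin356°) = (0.9976, -0.0698)
|BD| = 9.0027
circle(B,9.00) ∩ circle(D,8.00): a=5.4455, h=7.1656
  candidates: C₊=(6.3874,7.1379) cross=64.510; C₋=(6.4984,-7.1930) cross=-64.510
  mode + wants cross > 0 → take C=(6.3874,7.1379) (cross=64.510)
ex = (C−B)/|BC| = (0.5989,0.8008); ey = (-0.8008,0.5989)
P = B + 2.11·ex + -2.19·ey = (4.0150,0.3085)

4.02 0.31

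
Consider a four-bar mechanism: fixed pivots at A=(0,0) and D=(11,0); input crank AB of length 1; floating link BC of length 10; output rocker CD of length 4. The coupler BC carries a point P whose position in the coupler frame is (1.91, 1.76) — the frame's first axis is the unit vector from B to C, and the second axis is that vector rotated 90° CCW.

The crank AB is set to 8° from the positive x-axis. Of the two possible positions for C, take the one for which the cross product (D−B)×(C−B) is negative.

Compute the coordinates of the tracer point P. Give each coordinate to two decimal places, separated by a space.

3.45 0.98

A=(0,0), D=(11.00,0)
B = A + 1.00·(cos8°, sin8°) = (0.9903, 0.1392)
|BD| = 10.0107
circle(B,10.00) ∩ circle(D,4.00): a=9.2009, h=3.9172
  candidates: C₊=(10.2447,3.9280) cross=39.214; C₋=(10.1358,-3.9055) cross=-39.214
  mode - wants cross < 0 → take C=(10.1358,-3.9055) (cross=-39.214)
ex = (C−B)/|BC| = (0.9146,-0.4045); ey = (0.4045,0.9146)
P = B + 1.91·ex + 1.76·ey = (3.4489,0.9762)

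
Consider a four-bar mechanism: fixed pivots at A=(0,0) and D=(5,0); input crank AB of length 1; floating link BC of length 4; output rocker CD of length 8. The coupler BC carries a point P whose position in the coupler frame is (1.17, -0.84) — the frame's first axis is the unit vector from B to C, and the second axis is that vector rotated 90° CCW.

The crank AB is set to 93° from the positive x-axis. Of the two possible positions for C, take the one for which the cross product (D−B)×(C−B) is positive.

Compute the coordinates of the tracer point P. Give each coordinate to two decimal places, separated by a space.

A=(0,0), D=(5.00,0)
B = A + 1.00·(cos93°, sin93°) = (-0.0523, 0.9986)
|BD| = 5.1501
circle(B,4.00) ∩ circle(D,8.00): a=-2.0851, h=3.4136
  candidates: C₊=(-1.4359,4.7517) cross=17.580; C₋=(-2.7597,-1.9458) cross=-17.580
  mode + wants cross > 0 → take C=(-1.4359,4.7517) (cross=17.580)
ex = (C−B)/|BC| = (-0.3459,0.9383); ey = (-0.9383,-0.3459)
P = B + 1.17·ex + -0.84·ey = (0.3311,2.3870)

0.33 2.39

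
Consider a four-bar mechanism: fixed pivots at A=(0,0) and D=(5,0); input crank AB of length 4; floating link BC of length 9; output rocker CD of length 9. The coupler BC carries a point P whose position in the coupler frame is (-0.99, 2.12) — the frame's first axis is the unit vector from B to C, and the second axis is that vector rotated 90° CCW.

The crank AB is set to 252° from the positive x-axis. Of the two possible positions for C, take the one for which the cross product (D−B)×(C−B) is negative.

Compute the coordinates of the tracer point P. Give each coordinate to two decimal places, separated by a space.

-0.84 -1.50

A=(0,0), D=(5.00,0)
B = A + 4.00·(cos252°, sin252°) = (-1.2361, -3.8042)
|BD| = 7.3048
circle(B,9.00) ∩ circle(D,9.00): a=3.6524, h=8.2256
  candidates: C₊=(-2.4018,5.1200) cross=60.086; C₋=(6.1657,-8.9242) cross=-60.086
  mode - wants cross < 0 → take C=(6.1657,-8.9242) (cross=-60.086)
ex = (C−B)/|BC| = (0.8224,-0.5689); ey = (0.5689,0.8224)
P = B + -0.99·ex + 2.12·ey = (-0.8442,-1.4975)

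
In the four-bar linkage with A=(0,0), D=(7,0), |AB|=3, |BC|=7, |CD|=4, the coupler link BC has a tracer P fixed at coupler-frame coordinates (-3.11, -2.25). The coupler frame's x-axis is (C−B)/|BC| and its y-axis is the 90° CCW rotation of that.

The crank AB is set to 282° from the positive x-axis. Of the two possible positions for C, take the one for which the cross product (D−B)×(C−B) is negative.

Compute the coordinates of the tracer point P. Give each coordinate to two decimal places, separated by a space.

-2.78 -4.70

A=(0,0), D=(7.00,0)
B = A + 3.00·(cos282°, sin282°) = (0.6237, -2.9344)
|BD| = 7.0191
circle(B,7.00) ∩ circle(D,4.00): a=5.8603, h=3.8285
  candidates: C₊=(4.3468,2.9934) cross=26.872; C₋=(7.5479,-3.9623) cross=-26.872
  mode - wants cross < 0 → take C=(7.5479,-3.9623) (cross=-26.872)
ex = (C−B)/|BC| = (0.9892,-0.1468); ey = (0.1468,0.9892)
P = B + -3.11·ex + -2.25·ey = (-2.7829,-4.7034)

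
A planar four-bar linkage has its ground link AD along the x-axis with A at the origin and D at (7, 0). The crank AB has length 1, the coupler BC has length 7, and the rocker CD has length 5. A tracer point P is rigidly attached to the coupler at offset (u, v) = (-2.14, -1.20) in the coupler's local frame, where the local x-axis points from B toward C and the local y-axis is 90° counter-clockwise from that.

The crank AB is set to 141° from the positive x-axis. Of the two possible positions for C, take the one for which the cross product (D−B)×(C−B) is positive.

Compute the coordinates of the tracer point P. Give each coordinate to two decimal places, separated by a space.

A=(0,0), D=(7.00,0)
B = A + 1.00·(cos141°, sin141°) = (-0.7771, 0.6293)
|BD| = 7.8026
circle(B,7.00) ∩ circle(D,5.00): a=5.4392, h=4.4062
  candidates: C₊=(4.9998,4.5825) cross=34.380; C₋=(4.2890,-4.2012) cross=-34.380
  mode + wants cross > 0 → take C=(4.9998,4.5825) (cross=34.380)
ex = (C−B)/|BC| = (0.8253,0.5647); ey = (-0.5647,0.8253)
P = B + -2.14·ex + -1.20·ey = (-1.8655,-1.5695)

-1.87 -1.57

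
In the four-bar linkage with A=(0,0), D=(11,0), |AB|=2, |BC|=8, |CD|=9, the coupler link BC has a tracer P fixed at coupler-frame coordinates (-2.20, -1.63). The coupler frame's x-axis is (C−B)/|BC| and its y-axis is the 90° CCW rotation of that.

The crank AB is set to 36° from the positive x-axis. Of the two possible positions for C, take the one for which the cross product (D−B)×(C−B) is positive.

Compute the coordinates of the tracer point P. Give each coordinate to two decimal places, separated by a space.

A=(0,0), D=(11.00,0)
B = A + 2.00·(cos36°, sin36°) = (1.6180, 1.1756)
|BD| = 9.4553
circle(B,8.00) ∩ circle(D,9.00): a=3.8287, h=7.0243
  candidates: C₊=(6.2904,7.6694) cross=66.417; C₋=(4.5437,-6.2703) cross=-66.417
  mode + wants cross > 0 → take C=(6.2904,7.6694) (cross=66.417)
ex = (C−B)/|BC| = (0.5840,0.8117); ey = (-0.8117,0.5840)
P = B + -2.20·ex + -1.63·ey = (1.6563,-1.5622)

1.66 -1.56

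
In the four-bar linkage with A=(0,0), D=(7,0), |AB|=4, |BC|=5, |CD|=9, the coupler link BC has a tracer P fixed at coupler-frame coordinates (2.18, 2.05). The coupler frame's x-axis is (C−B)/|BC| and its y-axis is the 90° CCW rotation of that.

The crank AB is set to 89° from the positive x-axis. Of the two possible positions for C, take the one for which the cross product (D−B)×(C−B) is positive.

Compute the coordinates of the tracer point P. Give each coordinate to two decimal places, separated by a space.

-0.32 6.97

A=(0,0), D=(7.00,0)
B = A + 4.00·(cos89°, sin89°) = (0.0698, 3.9994)
|BD| = 8.0014
circle(B,5.00) ∩ circle(D,9.00): a=0.5013, h=4.9748
  candidates: C₊=(2.9906,8.0576) cross=39.805; C₋=(-1.9826,-0.5600) cross=-39.805
  mode + wants cross > 0 → take C=(2.9906,8.0576) (cross=39.805)
ex = (C−B)/|BC| = (0.5842,0.8116); ey = (-0.8116,0.5842)
P = B + 2.18·ex + 2.05·ey = (-0.3206,6.9663)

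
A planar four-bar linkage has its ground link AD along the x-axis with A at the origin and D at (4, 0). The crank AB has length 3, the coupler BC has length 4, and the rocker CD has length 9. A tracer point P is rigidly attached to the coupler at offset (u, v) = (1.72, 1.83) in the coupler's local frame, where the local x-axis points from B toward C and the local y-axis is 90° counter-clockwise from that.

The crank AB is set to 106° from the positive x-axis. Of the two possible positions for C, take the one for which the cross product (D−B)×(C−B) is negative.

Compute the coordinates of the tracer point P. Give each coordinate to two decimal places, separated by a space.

A=(0,0), D=(4.00,0)
B = A + 3.00·(cos106°, sin106°) = (-0.8269, 2.8838)
|BD| = 5.6227
circle(B,4.00) ∩ circle(D,9.00): a=-2.9687, h=2.6808
  candidates: C₊=(-2.0005,6.7077) cross=15.073; C₋=(-4.7504,2.1050) cross=-15.073
  mode - wants cross < 0 → take C=(-4.7504,2.1050) (cross=-15.073)
ex = (C−B)/|BC| = (-0.9809,-0.1947); ey = (0.1947,-0.9809)
P = B + 1.72·ex + 1.83·ey = (-2.1577,0.7539)

-2.16 0.75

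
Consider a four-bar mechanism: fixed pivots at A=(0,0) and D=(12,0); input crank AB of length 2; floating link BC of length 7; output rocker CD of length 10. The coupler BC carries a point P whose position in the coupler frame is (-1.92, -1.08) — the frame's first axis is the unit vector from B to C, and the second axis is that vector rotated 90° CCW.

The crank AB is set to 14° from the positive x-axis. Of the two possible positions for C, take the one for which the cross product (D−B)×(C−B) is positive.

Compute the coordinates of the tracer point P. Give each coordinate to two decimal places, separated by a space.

2.16 -1.71

A=(0,0), D=(12.00,0)
B = A + 2.00·(cos14°, sin14°) = (1.9406, 0.4838)
|BD| = 10.0710
circle(B,7.00) ∩ circle(D,10.00): a=2.5035, h=6.5370
  candidates: C₊=(4.7553,6.8930) cross=65.834; C₋=(4.1271,-6.1659) cross=-65.834
  mode + wants cross > 0 → take C=(4.7553,6.8930) (cross=65.834)
ex = (C−B)/|BC| = (0.4021,0.9156); ey = (-0.9156,0.4021)
P = B + -1.92·ex + -1.08·ey = (2.1574,-1.7084)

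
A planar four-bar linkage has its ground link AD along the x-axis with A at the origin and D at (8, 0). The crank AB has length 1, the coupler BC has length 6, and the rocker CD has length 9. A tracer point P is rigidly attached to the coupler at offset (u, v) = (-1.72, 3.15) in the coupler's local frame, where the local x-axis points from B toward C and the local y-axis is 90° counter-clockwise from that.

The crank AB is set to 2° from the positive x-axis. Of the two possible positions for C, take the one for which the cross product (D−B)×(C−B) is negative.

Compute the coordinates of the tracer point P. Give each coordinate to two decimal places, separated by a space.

A=(0,0), D=(8.00,0)
B = A + 1.00·(cos2°, sin2°) = (0.9994, 0.0349)
|BD| = 7.0007
circle(B,6.00) ∩ circle(D,9.00): a=0.2864, h=5.9932
  candidates: C₊=(1.3156,6.0266) cross=41.956; C₋=(1.2559,-5.9596) cross=-41.956
  mode - wants cross < 0 → take C=(1.2559,-5.9596) (cross=-41.956)
ex = (C−B)/|BC| = (0.0428,-0.9991); ey = (0.9991,0.0428)
P = B + -1.72·ex + 3.15·ey = (4.0730,1.8880)

4.07 1.89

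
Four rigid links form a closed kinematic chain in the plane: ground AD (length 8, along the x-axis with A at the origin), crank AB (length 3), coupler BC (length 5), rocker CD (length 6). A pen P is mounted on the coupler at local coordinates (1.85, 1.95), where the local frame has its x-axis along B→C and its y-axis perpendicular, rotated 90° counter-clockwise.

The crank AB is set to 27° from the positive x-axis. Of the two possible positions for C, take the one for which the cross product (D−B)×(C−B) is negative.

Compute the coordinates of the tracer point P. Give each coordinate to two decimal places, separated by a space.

4.81 -0.27

A=(0,0), D=(8.00,0)
B = A + 3.00·(cos27°, sin27°) = (2.6730, 1.3620)
|BD| = 5.4983
circle(B,5.00) ∩ circle(D,6.00): a=1.7489, h=4.6842
  candidates: C₊=(5.5277,5.4670) cross=25.755; C₋=(3.2071,-3.6094) cross=-25.755
  mode - wants cross < 0 → take C=(3.2071,-3.6094) (cross=-25.755)
ex = (C−B)/|BC| = (0.1068,-0.9943); ey = (0.9943,0.1068)
P = B + 1.85·ex + 1.95·ey = (4.8095,-0.2692)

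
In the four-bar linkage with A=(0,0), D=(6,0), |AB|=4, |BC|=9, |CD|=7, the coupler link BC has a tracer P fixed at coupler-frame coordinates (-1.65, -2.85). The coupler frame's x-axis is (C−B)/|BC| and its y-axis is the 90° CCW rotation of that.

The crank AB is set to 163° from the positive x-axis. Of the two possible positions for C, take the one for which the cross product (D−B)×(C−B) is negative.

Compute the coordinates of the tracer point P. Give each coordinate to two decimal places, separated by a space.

A=(0,0), D=(6.00,0)
B = A + 4.00·(cos163°, sin163°) = (-3.8252, 1.1695)
|BD| = 9.8946
circle(B,9.00) ∩ circle(D,7.00): a=6.5643, h=6.1571
  candidates: C₊=(3.4208,6.5075) cross=60.922; C₋=(1.9654,-5.7203) cross=-60.922
  mode - wants cross < 0 → take C=(1.9654,-5.7203) (cross=-60.922)
ex = (C−B)/|BC| = (0.6434,-0.7655); ey = (0.7655,0.6434)
P = B + -1.65·ex + -2.85·ey = (-7.0686,0.5989)

-7.07 0.60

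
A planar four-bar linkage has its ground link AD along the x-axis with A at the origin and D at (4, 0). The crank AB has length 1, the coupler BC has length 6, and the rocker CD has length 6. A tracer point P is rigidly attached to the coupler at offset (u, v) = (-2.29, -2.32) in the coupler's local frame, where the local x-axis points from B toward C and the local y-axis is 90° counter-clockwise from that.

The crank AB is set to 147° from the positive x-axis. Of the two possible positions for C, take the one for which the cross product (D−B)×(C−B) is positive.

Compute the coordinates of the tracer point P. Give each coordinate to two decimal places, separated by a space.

A=(0,0), D=(4.00,0)
B = A + 1.00·(cos147°, sin147°) = (-0.8387, 0.5446)
|BD| = 4.8692
circle(B,6.00) ∩ circle(D,6.00): a=2.4346, h=5.4839
  candidates: C₊=(2.1941,5.7218) cross=26.702; C₋=(0.9673,-5.1771) cross=-26.702
  mode + wants cross > 0 → take C=(2.1941,5.7218) (cross=26.702)
ex = (C−B)/|BC| = (0.5055,0.8629); ey = (-0.8629,0.5055)
P = B + -2.29·ex + -2.32·ey = (0.0057,-2.6039)

0.01 -2.60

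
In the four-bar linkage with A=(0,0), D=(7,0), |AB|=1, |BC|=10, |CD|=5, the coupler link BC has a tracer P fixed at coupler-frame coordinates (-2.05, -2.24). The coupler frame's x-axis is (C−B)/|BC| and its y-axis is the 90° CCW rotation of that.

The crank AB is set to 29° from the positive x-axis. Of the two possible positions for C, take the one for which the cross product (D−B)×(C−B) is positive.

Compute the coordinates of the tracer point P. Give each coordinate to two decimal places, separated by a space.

A=(0,0), D=(7.00,0)
B = A + 1.00·(cos29°, sin29°) = (0.8746, 0.4848)
|BD| = 6.1445
circle(B,10.00) ∩ circle(D,5.00): a=9.1753, h=3.9768
  candidates: C₊=(10.3350,3.7253) cross=24.435; C₋=(9.7075,-4.2035) cross=-24.435
  mode + wants cross > 0 → take C=(10.3350,3.7253) (cross=24.435)
ex = (C−B)/|BC| = (0.9460,0.3240); ey = (-0.3240,0.9460)
P = B + -2.05·ex + -2.24·ey = (-0.3389,-2.2986)

-0.34 -2.30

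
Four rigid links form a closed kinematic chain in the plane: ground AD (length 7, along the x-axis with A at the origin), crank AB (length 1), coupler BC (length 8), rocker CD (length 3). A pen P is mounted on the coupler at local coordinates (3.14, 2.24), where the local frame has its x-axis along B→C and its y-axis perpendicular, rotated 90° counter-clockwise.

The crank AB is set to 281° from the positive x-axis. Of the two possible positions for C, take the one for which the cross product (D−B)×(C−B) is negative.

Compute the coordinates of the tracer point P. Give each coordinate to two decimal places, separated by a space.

3.76 0.47

A=(0,0), D=(7.00,0)
B = A + 1.00·(cos281°, sin281°) = (0.1908, -0.9816)
|BD| = 6.8796
circle(B,8.00) ∩ circle(D,3.00): a=7.4371, h=2.9477
  candidates: C₊=(7.1312,2.9971) cross=20.279; C₋=(7.9724,-2.8380) cross=-20.279
  mode - wants cross < 0 → take C=(7.9724,-2.8380) (cross=-20.279)
ex = (C−B)/|BC| = (0.9727,-0.2320); ey = (0.2320,0.9727)
P = B + 3.14·ex + 2.24·ey = (3.7649,0.4686)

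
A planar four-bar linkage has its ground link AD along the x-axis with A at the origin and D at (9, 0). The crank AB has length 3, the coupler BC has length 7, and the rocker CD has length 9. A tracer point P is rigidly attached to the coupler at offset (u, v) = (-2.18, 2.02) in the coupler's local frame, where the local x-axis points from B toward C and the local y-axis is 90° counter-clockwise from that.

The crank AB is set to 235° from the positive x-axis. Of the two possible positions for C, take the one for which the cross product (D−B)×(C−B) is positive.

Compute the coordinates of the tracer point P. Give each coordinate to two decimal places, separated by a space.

-4.42 -3.70

A=(0,0), D=(9.00,0)
B = A + 3.00·(cos235°, sin235°) = (-1.7207, -2.4575)
|BD| = 10.9988
circle(B,7.00) ∩ circle(D,9.00): a=4.0447, h=5.7132
  candidates: C₊=(0.9452,4.0150) cross=62.838; C₋=(3.4982,-7.1225) cross=-62.838
  mode + wants cross > 0 → take C=(0.9452,4.0150) (cross=62.838)
ex = (C−B)/|BC| = (0.3808,0.9246); ey = (-0.9246,0.3808)
P = B + -2.18·ex + 2.02·ey = (-4.4187,-3.7039)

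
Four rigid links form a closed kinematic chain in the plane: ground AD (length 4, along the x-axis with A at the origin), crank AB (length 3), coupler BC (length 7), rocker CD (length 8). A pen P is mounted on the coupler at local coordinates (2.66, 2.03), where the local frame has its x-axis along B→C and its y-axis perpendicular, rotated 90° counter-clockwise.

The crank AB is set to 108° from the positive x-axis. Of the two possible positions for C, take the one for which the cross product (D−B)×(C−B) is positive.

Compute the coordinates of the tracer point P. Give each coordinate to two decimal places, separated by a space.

A=(0,0), D=(4.00,0)
B = A + 3.00·(cos108°, sin108°) = (-0.9271, 2.8532)
|BD| = 5.6935
circle(B,7.00) ∩ circle(D,8.00): a=1.5295, h=6.8309
  candidates: C₊=(3.8196,7.9980) cross=38.892; C₋=(-3.0266,-3.8246) cross=-38.892
  mode + wants cross > 0 → take C=(3.8196,7.9980) (cross=38.892)
ex = (C−B)/|BC| = (0.6781,0.7350); ey = (-0.7350,0.6781)
P = B + 2.66·ex + 2.03·ey = (-0.6153,6.1847)

-0.62 6.18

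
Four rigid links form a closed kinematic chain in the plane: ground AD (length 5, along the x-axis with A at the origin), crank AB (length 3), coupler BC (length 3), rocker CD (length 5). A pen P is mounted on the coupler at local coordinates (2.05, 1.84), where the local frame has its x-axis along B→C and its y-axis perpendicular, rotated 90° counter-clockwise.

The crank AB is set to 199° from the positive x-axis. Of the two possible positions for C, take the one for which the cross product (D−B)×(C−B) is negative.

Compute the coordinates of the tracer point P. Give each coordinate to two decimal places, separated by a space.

-0.64 0.69

A=(0,0), D=(5.00,0)
B = A + 3.00·(cos199°, sin199°) = (-2.8366, -0.9767)
|BD| = 7.8972
circle(B,3.00) ∩ circle(D,5.00): a=2.9356, h=0.6184
  candidates: C₊=(-0.0000,0.0000) cross=4.884; C₋=(0.1530,-1.2273) cross=-4.884
  mode - wants cross < 0 → take C=(0.1530,-1.2273) (cross=-4.884)
ex = (C−B)/|BC| = (0.9965,-0.0835); ey = (0.0835,0.9965)
P = B + 2.05·ex + 1.84·ey = (-0.6400,0.6856)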